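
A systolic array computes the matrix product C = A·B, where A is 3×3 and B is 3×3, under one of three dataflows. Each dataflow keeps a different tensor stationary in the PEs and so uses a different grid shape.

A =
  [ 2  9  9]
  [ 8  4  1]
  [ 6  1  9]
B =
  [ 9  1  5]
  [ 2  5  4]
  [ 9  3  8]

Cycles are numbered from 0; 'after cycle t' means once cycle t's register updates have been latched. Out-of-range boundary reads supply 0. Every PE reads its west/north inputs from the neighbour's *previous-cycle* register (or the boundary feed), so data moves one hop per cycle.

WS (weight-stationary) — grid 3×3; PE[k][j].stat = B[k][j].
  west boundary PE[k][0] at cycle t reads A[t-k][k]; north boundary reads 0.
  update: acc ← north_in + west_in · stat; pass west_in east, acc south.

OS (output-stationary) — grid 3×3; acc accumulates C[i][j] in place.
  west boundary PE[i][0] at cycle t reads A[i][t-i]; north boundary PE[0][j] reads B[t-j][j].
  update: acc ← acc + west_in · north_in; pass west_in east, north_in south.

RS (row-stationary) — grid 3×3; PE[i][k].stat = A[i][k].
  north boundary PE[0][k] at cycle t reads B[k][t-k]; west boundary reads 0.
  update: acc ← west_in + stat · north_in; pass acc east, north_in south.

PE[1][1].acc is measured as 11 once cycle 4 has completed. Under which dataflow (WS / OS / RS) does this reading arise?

dataflow = WS

Under WS (3×3), PE[1][1]:
  [0] (1,1) acc=0 (h:0 v:0)
  [1] (1,1) acc=0 (h:0 v:0)
  [2] (1,1) acc=47 (h:9 v:47)
  [3] (1,1) acc=28 (h:4 v:28)
  [4] (1,1) acc=11 (h:1 v:11)
Under OS (3×3), PE[1][1]:
  [0] (1,1) acc=0 (h:0 v:0)
  [1] (1,1) acc=0 (h:0 v:0)
  [2] (1,1) acc=8 (h:8 v:1)
  [3] (1,1) acc=28 (h:4 v:5)
  [4] (1,1) acc=31 (h:1 v:3)
Under RS (3×3), PE[1][1]:
  [0] (1,1) acc=0 (h:0 v:0)
  [1] (1,1) acc=0 (h:0 v:0)
  [2] (1,1) acc=80 (h:80 v:2)
  [3] (1,1) acc=28 (h:28 v:5)
  [4] (1,1) acc=56 (h:56 v:4)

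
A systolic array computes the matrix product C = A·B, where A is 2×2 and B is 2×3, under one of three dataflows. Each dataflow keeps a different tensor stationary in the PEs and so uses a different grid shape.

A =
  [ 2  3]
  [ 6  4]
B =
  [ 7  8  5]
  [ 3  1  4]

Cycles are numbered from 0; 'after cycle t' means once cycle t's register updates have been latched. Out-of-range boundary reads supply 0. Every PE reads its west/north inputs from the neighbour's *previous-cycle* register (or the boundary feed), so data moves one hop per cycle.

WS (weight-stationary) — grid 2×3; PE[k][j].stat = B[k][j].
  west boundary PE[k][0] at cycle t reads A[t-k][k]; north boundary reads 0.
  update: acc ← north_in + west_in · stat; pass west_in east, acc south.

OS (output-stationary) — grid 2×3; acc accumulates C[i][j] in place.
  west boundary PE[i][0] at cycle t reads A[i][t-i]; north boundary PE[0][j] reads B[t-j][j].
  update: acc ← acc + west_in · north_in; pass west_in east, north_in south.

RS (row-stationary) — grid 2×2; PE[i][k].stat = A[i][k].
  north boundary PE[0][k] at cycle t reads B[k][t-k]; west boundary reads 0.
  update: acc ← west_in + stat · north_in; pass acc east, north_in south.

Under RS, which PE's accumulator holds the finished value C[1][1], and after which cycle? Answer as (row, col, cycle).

(row, col, cycle) = (1, 1, 3)

Under RS, C[1][1] lands at PE[1][1]:
  [0] (1,1) acc=0 (h:0 v:0)
  [1] (1,1) acc=0 (h:0 v:0)
  [2] (1,1) acc=54 (h:54 v:3)
  [3] (1,1) acc=52 (h:52 v:1)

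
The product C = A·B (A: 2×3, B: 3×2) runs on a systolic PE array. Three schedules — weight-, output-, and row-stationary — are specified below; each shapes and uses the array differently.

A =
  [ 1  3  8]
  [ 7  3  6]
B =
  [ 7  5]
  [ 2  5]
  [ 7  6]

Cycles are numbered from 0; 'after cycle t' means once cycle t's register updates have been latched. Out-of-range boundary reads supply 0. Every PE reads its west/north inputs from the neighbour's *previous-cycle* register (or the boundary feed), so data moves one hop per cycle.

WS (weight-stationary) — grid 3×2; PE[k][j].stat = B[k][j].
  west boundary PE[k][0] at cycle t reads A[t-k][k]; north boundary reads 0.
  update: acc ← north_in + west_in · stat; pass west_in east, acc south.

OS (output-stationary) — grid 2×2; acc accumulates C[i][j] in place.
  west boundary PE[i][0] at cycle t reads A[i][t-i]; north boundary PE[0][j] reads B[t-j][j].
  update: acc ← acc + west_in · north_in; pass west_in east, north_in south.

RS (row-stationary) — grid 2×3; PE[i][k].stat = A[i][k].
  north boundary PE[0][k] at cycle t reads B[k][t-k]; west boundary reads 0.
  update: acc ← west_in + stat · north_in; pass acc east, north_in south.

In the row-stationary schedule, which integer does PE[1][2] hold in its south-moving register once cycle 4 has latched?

Tracing RS — 2×3 array, target PE[1][2]:
  @0  [0,2]  acc 0  |  →0  ↓0
  @0  [1,1]  acc 0  |  →0  ↓0
  @0  [1,2]  acc 0  |  →0  ↓0
  @1  [0,2]  acc 0  |  →0  ↓0
  @1  [1,1]  acc 0  |  →0  ↓0
  @1  [1,2]  acc 0  |  →0  ↓0
  @2  [0,2]  acc 69  |  →69  ↓7
  @2  [1,1]  acc 55  |  →55  ↓2
  @2  [1,2]  acc 0  |  →0  ↓0
  @3  [0,2]  acc 68  |  →68  ↓6
  @3  [1,1]  acc 50  |  →50  ↓5
  @3  [1,2]  acc 97  |  →97  ↓7
  @4  [0,2]  acc 0  |  →0  ↓0
  @4  [1,1]  acc 0  |  →0  ↓0
  @4  [1,2]  acc 86  |  →86  ↓6

register = 6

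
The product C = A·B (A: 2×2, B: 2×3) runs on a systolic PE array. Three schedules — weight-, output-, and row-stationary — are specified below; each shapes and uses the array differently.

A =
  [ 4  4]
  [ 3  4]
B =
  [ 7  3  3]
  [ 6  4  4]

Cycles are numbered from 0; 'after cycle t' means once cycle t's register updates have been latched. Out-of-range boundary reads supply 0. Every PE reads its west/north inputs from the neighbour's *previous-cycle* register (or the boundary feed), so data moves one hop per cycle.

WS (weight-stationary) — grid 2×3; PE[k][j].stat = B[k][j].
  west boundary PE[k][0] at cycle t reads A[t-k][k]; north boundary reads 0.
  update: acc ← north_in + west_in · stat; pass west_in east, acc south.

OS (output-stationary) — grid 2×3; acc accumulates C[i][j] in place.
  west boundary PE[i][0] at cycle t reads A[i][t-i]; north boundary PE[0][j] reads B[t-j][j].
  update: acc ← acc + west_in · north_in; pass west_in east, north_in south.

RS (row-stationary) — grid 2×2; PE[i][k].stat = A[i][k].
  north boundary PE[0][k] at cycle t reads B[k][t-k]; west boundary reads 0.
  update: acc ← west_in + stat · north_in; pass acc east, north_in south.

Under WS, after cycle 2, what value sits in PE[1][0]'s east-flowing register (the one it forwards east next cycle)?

WS 2×3: PE[1][0] cycle-by-cycle (with neighbour feeds):
  [0] (0,0) acc=28 (h:4 v:28)
  [0] (1,0) acc=0 (h:0 v:0)
  [1] (0,0) acc=21 (h:3 v:21)
  [1] (1,0) acc=52 (h:4 v:52)
  [2] (0,0) acc=0 (h:0 v:0)
  [2] (1,0) acc=45 (h:4 v:45)

register = 4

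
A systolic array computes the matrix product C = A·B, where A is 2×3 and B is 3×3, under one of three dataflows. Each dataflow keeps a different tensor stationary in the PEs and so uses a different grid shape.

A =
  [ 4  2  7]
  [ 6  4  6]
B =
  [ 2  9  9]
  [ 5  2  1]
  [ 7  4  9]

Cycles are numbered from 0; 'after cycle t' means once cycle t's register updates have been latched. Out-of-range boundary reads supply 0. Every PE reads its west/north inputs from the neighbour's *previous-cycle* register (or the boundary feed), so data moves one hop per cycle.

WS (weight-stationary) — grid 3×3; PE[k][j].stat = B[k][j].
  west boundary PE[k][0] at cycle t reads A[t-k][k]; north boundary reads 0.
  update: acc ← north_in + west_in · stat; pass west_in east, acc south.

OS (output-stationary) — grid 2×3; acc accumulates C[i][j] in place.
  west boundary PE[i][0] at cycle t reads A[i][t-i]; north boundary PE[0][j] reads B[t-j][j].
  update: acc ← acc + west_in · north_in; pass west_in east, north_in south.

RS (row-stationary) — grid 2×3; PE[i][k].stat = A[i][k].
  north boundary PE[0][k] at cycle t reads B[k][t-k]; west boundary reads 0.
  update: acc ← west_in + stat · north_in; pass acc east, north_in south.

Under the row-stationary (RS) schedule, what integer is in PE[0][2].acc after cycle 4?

PE[0][2].acc = 101

RS (2×3). Following PE[0][2] plus its west/north inputs:
  c0 r0c1: 0 / 0 / 0
  c0 r0c2: 0 / 0 / 0
  c1 r0c1: 18 / 18 / 5
  c1 r0c2: 0 / 0 / 0
  c2 r0c1: 40 / 40 / 2
  c2 r0c2: 67 / 67 / 7
  c3 r0c1: 38 / 38 / 1
  c3 r0c2: 68 / 68 / 4
  c4 r0c1: 0 / 0 / 0
  c4 r0c2: 101 / 101 / 9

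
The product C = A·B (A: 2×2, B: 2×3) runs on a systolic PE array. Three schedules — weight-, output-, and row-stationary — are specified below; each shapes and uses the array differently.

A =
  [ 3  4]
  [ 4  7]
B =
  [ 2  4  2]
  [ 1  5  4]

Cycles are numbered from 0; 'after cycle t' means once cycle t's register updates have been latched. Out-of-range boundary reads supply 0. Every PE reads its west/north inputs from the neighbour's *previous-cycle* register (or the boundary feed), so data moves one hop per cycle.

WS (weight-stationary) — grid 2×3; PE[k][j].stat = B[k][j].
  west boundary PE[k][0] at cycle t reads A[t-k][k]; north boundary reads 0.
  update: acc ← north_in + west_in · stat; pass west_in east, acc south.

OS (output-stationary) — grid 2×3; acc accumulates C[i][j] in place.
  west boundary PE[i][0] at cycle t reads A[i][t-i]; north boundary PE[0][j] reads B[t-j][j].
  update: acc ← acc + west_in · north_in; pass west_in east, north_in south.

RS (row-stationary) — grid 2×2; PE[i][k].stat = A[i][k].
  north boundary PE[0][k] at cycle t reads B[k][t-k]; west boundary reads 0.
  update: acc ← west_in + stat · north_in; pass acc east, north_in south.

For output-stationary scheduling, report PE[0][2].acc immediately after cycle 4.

PE[0][2].acc = 22

OS on a 2×3 grid — tracing PE[0][2] and its feeders:
  0: (0,1).acc=0  regs=<0,0>
  0: (0,2).acc=0  regs=<0,0>
  1: (0,1).acc=12  regs=<3,4>
  1: (0,2).acc=0  regs=<0,0>
  2: (0,1).acc=32  regs=<4,5>
  2: (0,2).acc=6  regs=<3,2>
  3: (0,1).acc=32  regs=<0,0>
  3: (0,2).acc=22  regs=<4,4>
  4: (0,1).acc=32  regs=<0,0>
  4: (0,2).acc=22  regs=<0,0>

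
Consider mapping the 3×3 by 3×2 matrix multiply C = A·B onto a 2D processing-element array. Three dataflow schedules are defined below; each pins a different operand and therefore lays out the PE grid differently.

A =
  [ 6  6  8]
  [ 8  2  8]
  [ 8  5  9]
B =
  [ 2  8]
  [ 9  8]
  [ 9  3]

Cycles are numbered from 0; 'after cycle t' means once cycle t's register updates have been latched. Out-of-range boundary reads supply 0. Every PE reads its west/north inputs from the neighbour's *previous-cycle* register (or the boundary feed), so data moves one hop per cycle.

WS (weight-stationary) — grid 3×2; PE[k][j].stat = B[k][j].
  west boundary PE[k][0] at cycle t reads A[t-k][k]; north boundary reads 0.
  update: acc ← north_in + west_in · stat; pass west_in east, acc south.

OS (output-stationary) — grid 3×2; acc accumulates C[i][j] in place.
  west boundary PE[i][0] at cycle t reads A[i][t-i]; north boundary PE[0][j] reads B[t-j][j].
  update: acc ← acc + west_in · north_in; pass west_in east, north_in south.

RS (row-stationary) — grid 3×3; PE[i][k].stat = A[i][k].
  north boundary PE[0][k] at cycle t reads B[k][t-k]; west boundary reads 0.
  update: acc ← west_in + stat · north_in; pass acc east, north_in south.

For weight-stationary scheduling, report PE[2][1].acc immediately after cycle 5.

WS on a 3×2 grid — tracing PE[2][1] and its feeders:
  c0 r1c1: 0 / 0 / 0
  c0 r2c0: 0 / 0 / 0
  c0 r2c1: 0 / 0 / 0
  c1 r1c1: 0 / 0 / 0
  c1 r2c0: 0 / 0 / 0
  c1 r2c1: 0 / 0 / 0
  c2 r1c1: 96 / 6 / 96
  c2 r2c0: 138 / 8 / 138
  c2 r2c1: 0 / 0 / 0
  c3 r1c1: 80 / 2 / 80
  c3 r2c0: 106 / 8 / 106
  c3 r2c1: 120 / 8 / 120
  c4 r1c1: 104 / 5 / 104
  c4 r2c0: 142 / 9 / 142
  c4 r2c1: 104 / 8 / 104
  c5 r1c1: 0 / 0 / 0
  c5 r2c0: 0 / 0 / 0
  c5 r2c1: 131 / 9 / 131

PE[2][1].acc = 131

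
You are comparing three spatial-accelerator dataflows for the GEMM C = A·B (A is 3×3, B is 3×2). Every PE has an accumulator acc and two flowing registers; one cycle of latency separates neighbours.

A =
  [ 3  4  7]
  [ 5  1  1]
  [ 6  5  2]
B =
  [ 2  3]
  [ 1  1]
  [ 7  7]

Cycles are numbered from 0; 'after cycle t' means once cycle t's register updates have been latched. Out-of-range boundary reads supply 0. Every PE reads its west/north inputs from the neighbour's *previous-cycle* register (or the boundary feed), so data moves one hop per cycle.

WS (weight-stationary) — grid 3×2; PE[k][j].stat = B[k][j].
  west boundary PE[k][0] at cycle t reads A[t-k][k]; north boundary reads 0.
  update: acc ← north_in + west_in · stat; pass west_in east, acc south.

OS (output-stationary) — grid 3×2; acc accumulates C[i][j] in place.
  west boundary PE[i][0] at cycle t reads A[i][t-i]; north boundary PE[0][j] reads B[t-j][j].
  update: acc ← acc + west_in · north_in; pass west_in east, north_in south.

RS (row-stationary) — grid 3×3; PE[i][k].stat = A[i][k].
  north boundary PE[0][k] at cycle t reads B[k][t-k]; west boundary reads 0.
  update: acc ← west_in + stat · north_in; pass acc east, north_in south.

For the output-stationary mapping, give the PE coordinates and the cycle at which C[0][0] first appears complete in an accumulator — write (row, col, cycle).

Under OS, C[0][0] lands at PE[0][0]:
  t=0 PE[0][0]: acc=6 h=3 v=2
  t=1 PE[0][0]: acc=10 h=4 v=1
  t=2 PE[0][0]: acc=59 h=7 v=7

(row, col, cycle) = (0, 0, 2)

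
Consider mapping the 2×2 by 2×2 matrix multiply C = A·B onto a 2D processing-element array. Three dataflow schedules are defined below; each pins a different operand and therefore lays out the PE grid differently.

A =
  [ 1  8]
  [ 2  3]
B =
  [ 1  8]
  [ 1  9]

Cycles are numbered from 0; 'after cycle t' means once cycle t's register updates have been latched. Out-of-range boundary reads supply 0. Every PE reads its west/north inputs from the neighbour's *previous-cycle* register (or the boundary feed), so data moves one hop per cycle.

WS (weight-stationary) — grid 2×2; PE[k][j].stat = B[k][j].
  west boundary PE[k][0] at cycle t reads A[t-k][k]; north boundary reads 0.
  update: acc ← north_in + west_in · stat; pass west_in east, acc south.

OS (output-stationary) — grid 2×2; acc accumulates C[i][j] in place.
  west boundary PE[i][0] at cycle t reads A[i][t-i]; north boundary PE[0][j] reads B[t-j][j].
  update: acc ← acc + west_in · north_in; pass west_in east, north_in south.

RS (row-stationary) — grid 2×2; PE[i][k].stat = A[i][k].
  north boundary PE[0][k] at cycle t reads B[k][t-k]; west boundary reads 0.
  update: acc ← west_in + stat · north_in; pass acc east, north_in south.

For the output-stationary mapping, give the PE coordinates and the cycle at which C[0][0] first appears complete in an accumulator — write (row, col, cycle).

OS — PE[0][0] is where C[0][0] collects:
  t=0 PE[0][0]: acc=1 h=1 v=1
  t=1 PE[0][0]: acc=9 h=8 v=1

(row, col, cycle) = (0, 0, 1)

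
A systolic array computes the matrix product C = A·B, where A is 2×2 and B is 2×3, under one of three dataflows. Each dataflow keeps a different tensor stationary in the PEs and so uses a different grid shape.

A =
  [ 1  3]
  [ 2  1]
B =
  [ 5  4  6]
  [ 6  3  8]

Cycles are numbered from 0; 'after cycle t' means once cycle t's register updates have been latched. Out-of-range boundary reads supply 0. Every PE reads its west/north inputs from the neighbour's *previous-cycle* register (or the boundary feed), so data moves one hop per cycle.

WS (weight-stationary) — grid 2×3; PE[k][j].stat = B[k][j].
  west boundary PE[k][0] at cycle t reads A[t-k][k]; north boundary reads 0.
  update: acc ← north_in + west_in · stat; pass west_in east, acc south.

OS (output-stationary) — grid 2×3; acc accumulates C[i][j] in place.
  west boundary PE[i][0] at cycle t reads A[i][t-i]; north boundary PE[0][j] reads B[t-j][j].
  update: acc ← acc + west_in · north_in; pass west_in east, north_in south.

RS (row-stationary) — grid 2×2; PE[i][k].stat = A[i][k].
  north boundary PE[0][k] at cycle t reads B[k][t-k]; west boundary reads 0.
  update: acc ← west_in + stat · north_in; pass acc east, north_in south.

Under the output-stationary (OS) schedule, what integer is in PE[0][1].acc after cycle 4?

PE[0][1].acc = 13

Tracing OS — 2×3 array, target PE[0][1]:
  after 0 — PE[0][0] acc=5, pass-E 1, pass-S 5
  after 0 — PE[0][1] acc=0, pass-E 0, pass-S 0
  after 1 — PE[0][0] acc=23, pass-E 3, pass-S 6
  after 1 — PE[0][1] acc=4, pass-E 1, pass-S 4
  after 2 — PE[0][0] acc=23, pass-E 0, pass-S 0
  after 2 — PE[0][1] acc=13, pass-E 3, pass-S 3
  after 3 — PE[0][0] acc=23, pass-E 0, pass-S 0
  after 3 — PE[0][1] acc=13, pass-E 0, pass-S 0
  after 4 — PE[0][0] acc=23, pass-E 0, pass-S 0
  after 4 — PE[0][1] acc=13, pass-E 0, pass-S 0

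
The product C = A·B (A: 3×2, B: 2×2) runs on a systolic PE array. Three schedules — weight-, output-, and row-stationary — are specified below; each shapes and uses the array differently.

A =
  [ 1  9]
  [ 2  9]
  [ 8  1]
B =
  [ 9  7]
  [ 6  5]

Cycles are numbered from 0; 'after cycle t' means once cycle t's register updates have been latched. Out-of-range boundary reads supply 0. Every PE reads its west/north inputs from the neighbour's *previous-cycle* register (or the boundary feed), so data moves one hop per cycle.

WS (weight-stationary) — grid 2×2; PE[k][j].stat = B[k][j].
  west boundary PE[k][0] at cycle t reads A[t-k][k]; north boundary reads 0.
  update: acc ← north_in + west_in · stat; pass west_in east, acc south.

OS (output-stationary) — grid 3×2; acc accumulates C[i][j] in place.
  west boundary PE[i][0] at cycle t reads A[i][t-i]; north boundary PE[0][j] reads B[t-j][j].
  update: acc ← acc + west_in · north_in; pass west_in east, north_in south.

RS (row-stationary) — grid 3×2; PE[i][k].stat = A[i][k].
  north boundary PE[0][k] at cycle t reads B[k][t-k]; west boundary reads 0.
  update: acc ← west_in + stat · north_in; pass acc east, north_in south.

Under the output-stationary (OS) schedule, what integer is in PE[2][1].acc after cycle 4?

Tracing OS — 3×2 array, target PE[2][1]:
  0: (1,1).acc=0  regs=<0,0>
  0: (2,0).acc=0  regs=<0,0>
  0: (2,1).acc=0  regs=<0,0>
  1: (1,1).acc=0  regs=<0,0>
  1: (2,0).acc=0  regs=<0,0>
  1: (2,1).acc=0  regs=<0,0>
  2: (1,1).acc=14  regs=<2,7>
  2: (2,0).acc=72  regs=<8,9>
  2: (2,1).acc=0  regs=<0,0>
  3: (1,1).acc=59  regs=<9,5>
  3: (2,0).acc=78  regs=<1,6>
  3: (2,1).acc=56  regs=<8,7>
  4: (1,1).acc=59  regs=<0,0>
  4: (2,0).acc=78  regs=<0,0>
  4: (2,1).acc=61  regs=<1,5>

PE[2][1].acc = 61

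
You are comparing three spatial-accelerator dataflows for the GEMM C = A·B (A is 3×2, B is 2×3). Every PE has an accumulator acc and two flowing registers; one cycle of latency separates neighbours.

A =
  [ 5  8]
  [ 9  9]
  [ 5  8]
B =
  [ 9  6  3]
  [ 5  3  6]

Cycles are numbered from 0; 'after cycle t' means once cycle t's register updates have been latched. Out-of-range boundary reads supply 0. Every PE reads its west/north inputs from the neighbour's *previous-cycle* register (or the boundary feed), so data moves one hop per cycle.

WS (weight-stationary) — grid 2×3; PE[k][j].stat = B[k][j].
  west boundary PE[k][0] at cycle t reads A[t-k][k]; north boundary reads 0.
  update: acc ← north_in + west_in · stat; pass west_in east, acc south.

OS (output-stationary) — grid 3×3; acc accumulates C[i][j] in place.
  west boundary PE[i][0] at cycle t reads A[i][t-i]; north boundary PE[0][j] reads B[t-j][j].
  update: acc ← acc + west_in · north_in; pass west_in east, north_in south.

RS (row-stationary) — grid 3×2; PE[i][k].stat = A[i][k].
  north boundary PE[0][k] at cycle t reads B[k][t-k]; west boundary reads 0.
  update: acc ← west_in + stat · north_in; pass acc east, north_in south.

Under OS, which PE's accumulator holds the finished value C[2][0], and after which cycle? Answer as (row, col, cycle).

(row, col, cycle) = (2, 0, 3)

OS: C[2][0] accumulates in PE[2][0]:
  @0  [2,0]  acc 0  |  →0  ↓0
  @1  [2,0]  acc 0  |  →0  ↓0
  @2  [2,0]  acc 45  |  →5  ↓9
  @3  [2,0]  acc 85  |  →8  ↓5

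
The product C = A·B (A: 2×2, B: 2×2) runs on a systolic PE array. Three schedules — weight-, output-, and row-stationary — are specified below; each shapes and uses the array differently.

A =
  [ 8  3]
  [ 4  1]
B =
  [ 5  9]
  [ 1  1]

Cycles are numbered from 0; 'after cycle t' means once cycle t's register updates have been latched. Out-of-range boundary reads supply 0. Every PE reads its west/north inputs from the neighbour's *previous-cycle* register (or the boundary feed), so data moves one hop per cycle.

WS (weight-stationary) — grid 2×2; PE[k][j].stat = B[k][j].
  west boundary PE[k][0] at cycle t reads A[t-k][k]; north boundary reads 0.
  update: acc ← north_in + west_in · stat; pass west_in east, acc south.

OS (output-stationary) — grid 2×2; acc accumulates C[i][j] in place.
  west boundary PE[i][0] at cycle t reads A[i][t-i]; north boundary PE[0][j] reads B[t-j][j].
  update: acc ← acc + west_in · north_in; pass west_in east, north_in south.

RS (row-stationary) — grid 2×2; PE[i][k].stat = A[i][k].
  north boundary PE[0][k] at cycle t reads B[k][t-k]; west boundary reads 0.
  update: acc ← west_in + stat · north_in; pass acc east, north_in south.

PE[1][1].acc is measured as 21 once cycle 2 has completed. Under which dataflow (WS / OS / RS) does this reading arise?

Under WS (2×2), PE[1][1]:
  step 0 · PE1,1: acc=0; fwd→0 fwd↓0
  step 1 · PE1,1: acc=0; fwd→0 fwd↓0
  step 2 · PE1,1: acc=75; fwd→3 fwd↓75
Under OS (2×2), PE[1][1]:
  step 0 · PE1,1: acc=0; fwd→0 fwd↓0
  step 1 · PE1,1: acc=0; fwd→0 fwd↓0
  step 2 · PE1,1: acc=36; fwd→4 fwd↓9
Under RS (2×2), PE[1][1]:
  step 0 · PE1,1: acc=0; fwd→0 fwd↓0
  step 1 · PE1,1: acc=0; fwd→0 fwd↓0
  step 2 · PE1,1: acc=21; fwd→21 fwd↓1

dataflow = RS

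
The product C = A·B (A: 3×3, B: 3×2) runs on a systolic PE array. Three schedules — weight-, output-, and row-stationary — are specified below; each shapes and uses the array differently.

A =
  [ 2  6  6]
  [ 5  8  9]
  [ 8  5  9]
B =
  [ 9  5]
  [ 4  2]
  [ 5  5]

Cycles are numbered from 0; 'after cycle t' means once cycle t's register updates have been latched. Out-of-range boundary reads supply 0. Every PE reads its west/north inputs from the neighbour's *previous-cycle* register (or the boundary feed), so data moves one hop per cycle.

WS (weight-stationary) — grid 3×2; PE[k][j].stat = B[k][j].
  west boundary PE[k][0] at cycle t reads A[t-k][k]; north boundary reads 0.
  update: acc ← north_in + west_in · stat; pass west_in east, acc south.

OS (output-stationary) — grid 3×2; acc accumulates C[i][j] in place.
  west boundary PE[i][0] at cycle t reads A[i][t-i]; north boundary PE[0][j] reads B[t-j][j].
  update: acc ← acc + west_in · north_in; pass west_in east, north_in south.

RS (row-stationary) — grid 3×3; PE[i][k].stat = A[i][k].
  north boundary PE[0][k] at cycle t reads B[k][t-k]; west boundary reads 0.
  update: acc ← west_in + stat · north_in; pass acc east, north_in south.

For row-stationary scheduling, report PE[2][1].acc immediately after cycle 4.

PE[2][1].acc = 50

Tracing RS — 3×3 array, target PE[2][1]:
  c0 r1c1: 0 / 0 / 0
  c0 r2c0: 0 / 0 / 0
  c0 r2c1: 0 / 0 / 0
  c1 r1c1: 0 / 0 / 0
  c1 r2c0: 0 / 0 / 0
  c1 r2c1: 0 / 0 / 0
  c2 r1c1: 77 / 77 / 4
  c2 r2c0: 72 / 72 / 9
  c2 r2c1: 0 / 0 / 0
  c3 r1c1: 41 / 41 / 2
  c3 r2c0: 40 / 40 / 5
  c3 r2c1: 92 / 92 / 4
  c4 r1c1: 0 / 0 / 0
  c4 r2c0: 0 / 0 / 0
  c4 r2c1: 50 / 50 / 2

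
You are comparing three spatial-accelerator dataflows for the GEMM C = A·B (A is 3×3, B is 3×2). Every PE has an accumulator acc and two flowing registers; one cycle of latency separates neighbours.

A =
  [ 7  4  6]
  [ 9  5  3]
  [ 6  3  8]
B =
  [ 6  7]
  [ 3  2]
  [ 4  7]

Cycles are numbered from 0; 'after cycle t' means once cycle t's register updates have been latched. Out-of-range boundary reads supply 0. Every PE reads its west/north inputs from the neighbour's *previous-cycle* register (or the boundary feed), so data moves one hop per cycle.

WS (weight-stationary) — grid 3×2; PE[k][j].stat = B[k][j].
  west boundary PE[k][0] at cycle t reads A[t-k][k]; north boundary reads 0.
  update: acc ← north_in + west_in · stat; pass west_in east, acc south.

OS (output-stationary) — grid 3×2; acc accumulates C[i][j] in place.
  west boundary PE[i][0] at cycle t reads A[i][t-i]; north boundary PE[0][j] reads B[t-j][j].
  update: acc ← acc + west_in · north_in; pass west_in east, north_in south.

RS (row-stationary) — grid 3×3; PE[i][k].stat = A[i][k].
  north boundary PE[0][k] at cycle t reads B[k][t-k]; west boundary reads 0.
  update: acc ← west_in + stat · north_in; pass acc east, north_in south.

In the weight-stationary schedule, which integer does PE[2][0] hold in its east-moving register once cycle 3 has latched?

WS on a 3×2 grid — tracing PE[2][0] and its feeders:
  after 0 — PE[1][0] acc=0, pass-E 0, pass-S 0
  after 0 — PE[2][0] acc=0, pass-E 0, pass-S 0
  after 1 — PE[1][0] acc=54, pass-E 4, pass-S 54
  after 1 — PE[2][0] acc=0, pass-E 0, pass-S 0
  after 2 — PE[1][0] acc=69, pass-E 5, pass-S 69
  after 2 — PE[2][0] acc=78, pass-E 6, pass-S 78
  after 3 — PE[1][0] acc=45, pass-E 3, pass-S 45
  after 3 — PE[2][0] acc=81, pass-E 3, pass-S 81

register = 3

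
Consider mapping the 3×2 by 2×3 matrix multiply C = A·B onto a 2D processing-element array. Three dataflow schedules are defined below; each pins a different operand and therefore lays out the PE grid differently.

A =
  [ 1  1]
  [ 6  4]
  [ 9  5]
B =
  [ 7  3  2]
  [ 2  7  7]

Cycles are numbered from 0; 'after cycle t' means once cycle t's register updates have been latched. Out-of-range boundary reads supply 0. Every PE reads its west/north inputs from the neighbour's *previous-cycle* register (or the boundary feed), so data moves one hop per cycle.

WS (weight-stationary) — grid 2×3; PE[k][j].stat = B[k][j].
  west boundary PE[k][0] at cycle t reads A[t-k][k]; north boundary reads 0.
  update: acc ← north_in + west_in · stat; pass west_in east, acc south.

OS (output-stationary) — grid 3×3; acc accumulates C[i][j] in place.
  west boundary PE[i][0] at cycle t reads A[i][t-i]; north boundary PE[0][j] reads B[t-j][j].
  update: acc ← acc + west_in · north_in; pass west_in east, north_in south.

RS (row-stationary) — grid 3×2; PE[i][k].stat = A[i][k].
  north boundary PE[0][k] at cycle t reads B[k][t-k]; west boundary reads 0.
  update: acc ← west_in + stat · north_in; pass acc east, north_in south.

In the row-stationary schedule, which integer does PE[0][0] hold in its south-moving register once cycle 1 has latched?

Tracing RS — 3×2 array, target PE[0][0]:
  0: (0,0).acc=7  regs=<7,7>
  1: (0,0).acc=3  regs=<3,3>

register = 3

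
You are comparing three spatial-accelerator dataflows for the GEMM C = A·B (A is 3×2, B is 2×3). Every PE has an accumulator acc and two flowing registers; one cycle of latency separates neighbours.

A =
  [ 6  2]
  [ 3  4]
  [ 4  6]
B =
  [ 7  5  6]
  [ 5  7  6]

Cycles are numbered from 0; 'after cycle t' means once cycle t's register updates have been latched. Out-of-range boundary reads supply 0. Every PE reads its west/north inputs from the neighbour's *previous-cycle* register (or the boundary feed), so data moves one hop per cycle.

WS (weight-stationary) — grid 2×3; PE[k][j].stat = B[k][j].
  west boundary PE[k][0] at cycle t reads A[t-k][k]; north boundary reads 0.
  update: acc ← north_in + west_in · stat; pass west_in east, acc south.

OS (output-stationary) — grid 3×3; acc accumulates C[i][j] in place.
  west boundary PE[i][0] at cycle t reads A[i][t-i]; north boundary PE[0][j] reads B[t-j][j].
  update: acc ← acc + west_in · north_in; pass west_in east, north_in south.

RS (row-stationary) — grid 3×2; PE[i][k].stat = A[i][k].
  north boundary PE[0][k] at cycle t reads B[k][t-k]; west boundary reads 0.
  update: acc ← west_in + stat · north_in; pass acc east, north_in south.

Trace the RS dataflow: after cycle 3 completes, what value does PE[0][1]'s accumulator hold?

PE[0][1].acc = 48

RS on a 3×2 grid — tracing PE[0][1] and its feeders:
  step 0 · PE0,0: acc=42; fwd→42 fwd↓7
  step 0 · PE0,1: acc=0; fwd→0 fwd↓0
  step 1 · PE0,0: acc=30; fwd→30 fwd↓5
  step 1 · PE0,1: acc=52; fwd→52 fwd↓5
  step 2 · PE0,0: acc=36; fwd→36 fwd↓6
  step 2 · PE0,1: acc=44; fwd→44 fwd↓7
  step 3 · PE0,0: acc=0; fwd→0 fwd↓0
  step 3 · PE0,1: acc=48; fwd→48 fwd↓6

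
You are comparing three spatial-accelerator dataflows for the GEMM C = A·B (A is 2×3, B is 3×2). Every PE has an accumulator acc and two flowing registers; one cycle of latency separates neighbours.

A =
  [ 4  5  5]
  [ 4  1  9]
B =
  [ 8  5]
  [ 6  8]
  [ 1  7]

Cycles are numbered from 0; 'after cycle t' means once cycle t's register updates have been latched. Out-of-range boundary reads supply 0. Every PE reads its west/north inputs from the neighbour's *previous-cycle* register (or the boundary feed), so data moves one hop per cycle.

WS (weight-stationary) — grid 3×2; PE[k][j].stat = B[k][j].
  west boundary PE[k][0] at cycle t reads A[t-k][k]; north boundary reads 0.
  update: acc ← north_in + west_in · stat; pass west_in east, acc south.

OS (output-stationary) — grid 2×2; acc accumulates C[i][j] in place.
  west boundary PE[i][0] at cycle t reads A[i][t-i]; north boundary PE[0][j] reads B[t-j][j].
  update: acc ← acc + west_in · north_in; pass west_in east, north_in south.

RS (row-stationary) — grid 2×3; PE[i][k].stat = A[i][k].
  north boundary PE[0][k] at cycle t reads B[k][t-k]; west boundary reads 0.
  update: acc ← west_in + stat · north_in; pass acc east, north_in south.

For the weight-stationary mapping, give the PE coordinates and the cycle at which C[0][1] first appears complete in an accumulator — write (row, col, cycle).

(row, col, cycle) = (2, 1, 3)

Under WS, C[0][1] lands at PE[2][1]:
  t=0 PE[2][1]: acc=0 h=0 v=0
  t=1 PE[2][1]: acc=0 h=0 v=0
  t=2 PE[2][1]: acc=0 h=0 v=0
  t=3 PE[2][1]: acc=95 h=5 v=95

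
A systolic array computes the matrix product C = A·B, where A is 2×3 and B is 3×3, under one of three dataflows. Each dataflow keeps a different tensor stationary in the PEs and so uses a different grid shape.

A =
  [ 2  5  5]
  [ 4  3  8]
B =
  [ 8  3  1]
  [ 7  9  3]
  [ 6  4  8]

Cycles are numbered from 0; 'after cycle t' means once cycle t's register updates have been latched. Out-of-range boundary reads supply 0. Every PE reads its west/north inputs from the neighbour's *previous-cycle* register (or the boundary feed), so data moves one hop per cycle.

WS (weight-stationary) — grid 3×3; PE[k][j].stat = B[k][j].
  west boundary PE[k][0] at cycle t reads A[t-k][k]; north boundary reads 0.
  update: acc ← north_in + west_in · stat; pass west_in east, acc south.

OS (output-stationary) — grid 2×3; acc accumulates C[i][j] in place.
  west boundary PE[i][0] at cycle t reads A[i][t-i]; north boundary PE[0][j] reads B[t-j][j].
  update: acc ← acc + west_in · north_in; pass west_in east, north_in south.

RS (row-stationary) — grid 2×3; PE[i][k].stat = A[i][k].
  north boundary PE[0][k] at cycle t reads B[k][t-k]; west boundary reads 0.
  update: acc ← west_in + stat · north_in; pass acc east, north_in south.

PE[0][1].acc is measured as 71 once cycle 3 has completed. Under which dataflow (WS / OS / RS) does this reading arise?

dataflow = OS

WS (3×3 grid), PE[0][1]:
  step 0 · PE0,1: acc=0; fwd→0 fwd↓0
  step 1 · PE0,1: acc=6; fwd→2 fwd↓6
  step 2 · PE0,1: acc=12; fwd→4 fwd↓12
  step 3 · PE0,1: acc=0; fwd→0 fwd↓0
OS (2×3 grid), PE[0][1]:
  step 0 · PE0,1: acc=0; fwd→0 fwd↓0
  step 1 · PE0,1: acc=6; fwd→2 fwd↓3
  step 2 · PE0,1: acc=51; fwd→5 fwd↓9
  step 3 · PE0,1: acc=71; fwd→5 fwd↓4
RS (2×3 grid), PE[0][1]:
  step 0 · PE0,1: acc=0; fwd→0 fwd↓0
  step 1 · PE0,1: acc=51; fwd→51 fwd↓7
  step 2 · PE0,1: acc=51; fwd→51 fwd↓9
  step 3 · PE0,1: acc=17; fwd→17 fwd↓3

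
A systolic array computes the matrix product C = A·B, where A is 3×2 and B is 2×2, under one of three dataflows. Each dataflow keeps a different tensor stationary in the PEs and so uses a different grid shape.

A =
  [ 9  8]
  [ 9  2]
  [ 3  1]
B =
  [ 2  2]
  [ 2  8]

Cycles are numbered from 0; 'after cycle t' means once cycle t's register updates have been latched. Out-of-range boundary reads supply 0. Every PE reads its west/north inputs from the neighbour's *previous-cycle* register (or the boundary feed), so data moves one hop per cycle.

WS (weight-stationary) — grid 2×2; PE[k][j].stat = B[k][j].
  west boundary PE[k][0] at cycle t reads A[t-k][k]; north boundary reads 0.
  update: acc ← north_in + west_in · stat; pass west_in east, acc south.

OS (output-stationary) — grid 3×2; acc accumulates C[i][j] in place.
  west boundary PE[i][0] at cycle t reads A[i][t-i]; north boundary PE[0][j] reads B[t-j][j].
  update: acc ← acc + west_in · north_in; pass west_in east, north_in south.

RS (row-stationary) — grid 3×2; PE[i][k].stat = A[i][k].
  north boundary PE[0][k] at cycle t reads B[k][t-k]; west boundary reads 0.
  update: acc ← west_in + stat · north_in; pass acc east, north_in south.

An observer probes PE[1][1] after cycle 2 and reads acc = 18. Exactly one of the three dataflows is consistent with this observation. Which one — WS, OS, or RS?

WS [2×2] PE[1][1] across cycles:
  c0 r1c1: 0 / 0 / 0
  c1 r1c1: 0 / 0 / 0
  c2 r1c1: 82 / 8 / 82
OS [3×2] PE[1][1] across cycles:
  c0 r1c1: 0 / 0 / 0
  c1 r1c1: 0 / 0 / 0
  c2 r1c1: 18 / 9 / 2
RS [3×2] PE[1][1] across cycles:
  c0 r1c1: 0 / 0 / 0
  c1 r1c1: 0 / 0 / 0
  c2 r1c1: 22 / 22 / 2

dataflow = OS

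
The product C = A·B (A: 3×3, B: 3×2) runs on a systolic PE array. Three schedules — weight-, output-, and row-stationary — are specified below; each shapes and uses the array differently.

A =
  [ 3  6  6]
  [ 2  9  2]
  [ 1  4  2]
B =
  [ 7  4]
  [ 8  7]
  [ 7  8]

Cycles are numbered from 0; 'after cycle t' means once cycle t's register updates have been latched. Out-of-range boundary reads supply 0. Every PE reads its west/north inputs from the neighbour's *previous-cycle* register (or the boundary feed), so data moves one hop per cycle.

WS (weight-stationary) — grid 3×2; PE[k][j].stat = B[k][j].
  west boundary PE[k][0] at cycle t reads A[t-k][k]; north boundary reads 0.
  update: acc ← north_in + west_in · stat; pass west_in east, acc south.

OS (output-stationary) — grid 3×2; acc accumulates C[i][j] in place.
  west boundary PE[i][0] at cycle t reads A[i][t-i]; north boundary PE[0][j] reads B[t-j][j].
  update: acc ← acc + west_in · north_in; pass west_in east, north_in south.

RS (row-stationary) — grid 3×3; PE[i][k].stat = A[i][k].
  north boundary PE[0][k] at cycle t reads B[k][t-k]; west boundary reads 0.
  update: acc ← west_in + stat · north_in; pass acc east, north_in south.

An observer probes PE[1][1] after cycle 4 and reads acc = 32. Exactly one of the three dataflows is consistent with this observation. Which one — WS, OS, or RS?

WS (3×2 grid), PE[1][1]:
  0: (1,1).acc=0  regs=<0,0>
  1: (1,1).acc=0  regs=<0,0>
  2: (1,1).acc=54  regs=<6,54>
  3: (1,1).acc=71  regs=<9,71>
  4: (1,1).acc=32  regs=<4,32>
OS (3×2 grid), PE[1][1]:
  0: (1,1).acc=0  regs=<0,0>
  1: (1,1).acc=0  regs=<0,0>
  2: (1,1).acc=8  regs=<2,4>
  3: (1,1).acc=71  regs=<9,7>
  4: (1,1).acc=87  regs=<2,8>
RS (3×3 grid), PE[1][1]:
  0: (1,1).acc=0  regs=<0,0>
  1: (1,1).acc=0  regs=<0,0>
  2: (1,1).acc=86  regs=<86,8>
  3: (1,1).acc=71  regs=<71,7>
  4: (1,1).acc=0  regs=<0,0>

dataflow = WS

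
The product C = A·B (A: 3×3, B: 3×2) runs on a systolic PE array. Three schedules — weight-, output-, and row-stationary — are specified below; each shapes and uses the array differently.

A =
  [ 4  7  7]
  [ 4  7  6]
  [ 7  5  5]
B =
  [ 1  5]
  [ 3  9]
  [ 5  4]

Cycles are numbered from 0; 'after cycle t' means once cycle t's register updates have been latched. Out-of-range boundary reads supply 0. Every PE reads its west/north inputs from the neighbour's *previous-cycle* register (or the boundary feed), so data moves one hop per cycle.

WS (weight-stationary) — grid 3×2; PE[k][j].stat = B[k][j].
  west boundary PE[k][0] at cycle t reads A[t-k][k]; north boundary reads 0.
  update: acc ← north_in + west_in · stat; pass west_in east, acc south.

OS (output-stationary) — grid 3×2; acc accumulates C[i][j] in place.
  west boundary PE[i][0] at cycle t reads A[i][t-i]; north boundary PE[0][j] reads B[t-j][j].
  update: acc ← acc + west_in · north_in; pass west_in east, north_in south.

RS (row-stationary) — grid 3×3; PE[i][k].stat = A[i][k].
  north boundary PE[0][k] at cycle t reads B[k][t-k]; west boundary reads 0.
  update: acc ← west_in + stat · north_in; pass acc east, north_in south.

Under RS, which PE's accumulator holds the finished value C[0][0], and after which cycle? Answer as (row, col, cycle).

(row, col, cycle) = (0, 2, 2)

Under RS, C[0][0] lands at PE[0][2]:
  step 0 · PE0,2: acc=0; fwd→0 fwd↓0
  step 1 · PE0,2: acc=0; fwd→0 fwd↓0
  step 2 · PE0,2: acc=60; fwd→60 fwd↓5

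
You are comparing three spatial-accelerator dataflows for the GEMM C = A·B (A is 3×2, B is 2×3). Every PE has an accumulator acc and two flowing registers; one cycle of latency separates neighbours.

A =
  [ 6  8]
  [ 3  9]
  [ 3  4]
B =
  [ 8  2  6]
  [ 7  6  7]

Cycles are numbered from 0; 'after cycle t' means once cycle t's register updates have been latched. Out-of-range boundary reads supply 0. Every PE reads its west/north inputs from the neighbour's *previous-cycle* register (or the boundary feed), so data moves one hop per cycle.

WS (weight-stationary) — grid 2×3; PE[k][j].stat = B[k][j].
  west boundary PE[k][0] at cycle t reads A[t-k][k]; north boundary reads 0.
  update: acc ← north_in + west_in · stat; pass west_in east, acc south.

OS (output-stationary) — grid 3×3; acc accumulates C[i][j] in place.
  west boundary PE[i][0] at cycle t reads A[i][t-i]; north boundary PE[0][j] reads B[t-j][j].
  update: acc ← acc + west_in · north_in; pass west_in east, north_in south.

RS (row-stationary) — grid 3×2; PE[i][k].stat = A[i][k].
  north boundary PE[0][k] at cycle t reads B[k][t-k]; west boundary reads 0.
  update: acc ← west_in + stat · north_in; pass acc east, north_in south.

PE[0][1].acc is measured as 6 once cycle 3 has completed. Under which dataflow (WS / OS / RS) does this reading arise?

Under WS (2×3), PE[0][1]:
  [0] (0,1) acc=0 (h:0 v:0)
  [1] (0,1) acc=12 (h:6 v:12)
  [2] (0,1) acc=6 (h:3 v:6)
  [3] (0,1) acc=6 (h:3 v:6)
Under OS (3×3), PE[0][1]:
  [0] (0,1) acc=0 (h:0 v:0)
  [1] (0,1) acc=12 (h:6 v:2)
  [2] (0,1) acc=60 (h:8 v:6)
  [3] (0,1) acc=60 (h:0 v:0)
Under RS (3×2), PE[0][1]:
  [0] (0,1) acc=0 (h:0 v:0)
  [1] (0,1) acc=104 (h:104 v:7)
  [2] (0,1) acc=60 (h:60 v:6)
  [3] (0,1) acc=92 (h:92 v:7)

dataflow = WS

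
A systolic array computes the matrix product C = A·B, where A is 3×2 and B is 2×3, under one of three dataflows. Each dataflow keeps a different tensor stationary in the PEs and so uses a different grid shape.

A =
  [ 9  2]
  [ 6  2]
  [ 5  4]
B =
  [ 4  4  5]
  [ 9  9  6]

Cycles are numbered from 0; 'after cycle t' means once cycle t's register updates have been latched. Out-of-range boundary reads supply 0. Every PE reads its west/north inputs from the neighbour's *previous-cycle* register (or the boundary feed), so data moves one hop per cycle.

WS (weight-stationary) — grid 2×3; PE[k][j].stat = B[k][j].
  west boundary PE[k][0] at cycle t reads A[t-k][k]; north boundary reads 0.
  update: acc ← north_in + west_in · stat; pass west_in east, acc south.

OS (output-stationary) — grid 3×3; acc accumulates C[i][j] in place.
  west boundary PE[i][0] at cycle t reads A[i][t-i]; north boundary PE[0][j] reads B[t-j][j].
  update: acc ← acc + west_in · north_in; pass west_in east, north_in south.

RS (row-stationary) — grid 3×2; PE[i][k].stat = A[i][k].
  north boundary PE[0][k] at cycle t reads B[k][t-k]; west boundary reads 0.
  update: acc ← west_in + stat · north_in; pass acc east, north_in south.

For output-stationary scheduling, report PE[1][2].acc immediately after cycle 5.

PE[1][2].acc = 42

OS 3×3: PE[1][2] cycle-by-cycle (with neighbour feeds):
  cycle 0: PE[0][2] → acc 0, east 0, south 0
  cycle 0: PE[1][1] → acc 0, east 0, south 0
  cycle 0: PE[1][2] → acc 0, east 0, south 0
  cycle 1: PE[0][2] → acc 0, east 0, south 0
  cycle 1: PE[1][1] → acc 0, east 0, south 0
  cycle 1: PE[1][2] → acc 0, east 0, south 0
  cycle 2: PE[0][2] → acc 45, east 9, south 5
  cycle 2: PE[1][1] → acc 24, east 6, south 4
  cycle 2: PE[1][2] → acc 0, east 0, south 0
  cycle 3: PE[0][2] → acc 57, east 2, south 6
  cycle 3: PE[1][1] → acc 42, east 2, south 9
  cycle 3: PE[1][2] → acc 30, east 6, south 5
  cycle 4: PE[0][2] → acc 57, east 0, south 0
  cycle 4: PE[1][1] → acc 42, east 0, south 0
  cycle 4: PE[1][2] → acc 42, east 2, south 6
  cycle 5: PE[0][2] → acc 57, east 0, south 0
  cycle 5: PE[1][1] → acc 42, east 0, south 0
  cycle 5: PE[1][2] → acc 42, east 0, south 0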